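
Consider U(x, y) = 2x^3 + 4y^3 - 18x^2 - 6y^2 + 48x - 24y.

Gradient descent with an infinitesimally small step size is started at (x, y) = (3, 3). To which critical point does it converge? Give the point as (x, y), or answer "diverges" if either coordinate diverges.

U is separable, so gradient descent decouples: x follows -∂U/∂x, y follows -∂U/∂y.
∂U/∂x = 6(x - 4)(x - 2); at x=3 this is -6, so x increases.
∂U/∂y = 12(y - 2)(y + 1); at y=3 this is 48, so y decreases.
x converges to its nearest critical value 4 (a local min of the x-part); y converges to 2. The iterate converges to (4, 2).

(4, 2)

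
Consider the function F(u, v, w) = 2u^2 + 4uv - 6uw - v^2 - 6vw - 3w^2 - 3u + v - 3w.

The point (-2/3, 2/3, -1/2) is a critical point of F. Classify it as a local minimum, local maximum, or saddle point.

saddle point

The Hessian is constant: H = [[4, 4, -6], [4, -2, -6], [-6, -6, -6]].
Leading principal minors: Δ₁ = 4, Δ₂ = -24, Δ₃ = 360.
The minors fit neither the all-positive nor the alternating-sign pattern, so H is indefinite: a saddle point.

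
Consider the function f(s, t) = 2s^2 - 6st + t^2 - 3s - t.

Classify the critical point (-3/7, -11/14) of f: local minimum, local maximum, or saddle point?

saddle point

The Hessian of f is constant: H = [[4, -6], [-6, 2]].
det(H) = 4·2 − (-6)² = -28.
Since det(H) < 0, H is indefinite and the critical point is a saddle point.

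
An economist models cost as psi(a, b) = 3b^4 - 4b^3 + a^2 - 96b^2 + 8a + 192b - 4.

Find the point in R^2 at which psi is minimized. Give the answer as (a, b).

psi(a,b) separates as P(a) + Q(b) − 4, so its minimum is min P + min Q − 4.
P'(a) = 2a + 8 vanishes at a ∈ {-4}; Q'(b) = 12(b - 4)(b - 1)(b + 4) vanishes at b ∈ {-4, 1, 4}.
Local minima of P (where P''>0): P(-4)=-16. Local minima of Q: Q(-4)=-1280, Q(4)=-256.
So the global minimum of psi is P(-4) + Q(-4) − 4 = -16 − 1280 − 4 = -1300, attained at (-4, -4).

(-4, -4)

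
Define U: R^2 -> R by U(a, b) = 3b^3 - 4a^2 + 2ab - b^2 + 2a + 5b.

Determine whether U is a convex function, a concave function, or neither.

The term 3b^3 is cubic, so the Hessian is not constant.
∂²U/∂b² = 18b - 2, which takes both signs as b varies (negative for sufficiently negative b). A diagonal entry of the Hessian changing sign means the Hessian is neither positive- nor negative-semidefinite on all of R^2.

neither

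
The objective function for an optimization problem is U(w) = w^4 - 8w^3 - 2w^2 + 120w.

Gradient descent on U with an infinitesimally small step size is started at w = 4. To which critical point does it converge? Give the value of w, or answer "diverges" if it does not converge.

U'(w) = 4(w - 5)(w - 3)(w + 2), so U'(4) = -24.
Gradient descent moves in the -U' direction, i.e. w is increasing.
The nearest critical point in that direction is w = 5, where U'' = 56 > 0 (a local minimum). The iterate converges there.

5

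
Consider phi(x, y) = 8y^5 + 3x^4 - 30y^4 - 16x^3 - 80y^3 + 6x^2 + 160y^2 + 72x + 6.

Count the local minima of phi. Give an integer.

4

phi separates as a function of x plus a function of y, so ∇phi=0 decouples.
∂phi/∂x = 12(x - 3)(x - 2)(x + 1) = 0 at x ∈ {-1, 2, 3}; ∂phi/∂y = 40y(y - 4)(y - 1)(y + 2) = 0 at y ∈ {-2, 0, 1, 4}.
The Hessian is diagonal: diag(phi_xx, phi_yy). Second derivatives: phi_xx(-1)=144, phi_xx(2)=-36, phi_xx(3)=48; phi_yy(-2)=-1440, phi_yy(0)=320, phi_yy(1)=-360, phi_yy(4)=2880.
Local minima occur where both diagonal entries positive: (-1, 0), (-1, 4), (3, 0), (3, 4). Count: 4.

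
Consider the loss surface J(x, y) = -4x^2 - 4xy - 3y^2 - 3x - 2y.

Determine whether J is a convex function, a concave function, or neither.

concave

J is quadratic, so its Hessian is the constant matrix H = [[-8, -4], [-4, -6]].
det(H) = 32, tr(H) = -14.
det(H) > 0 and tr(H) < 0, so H is negative definite everywhere: concave.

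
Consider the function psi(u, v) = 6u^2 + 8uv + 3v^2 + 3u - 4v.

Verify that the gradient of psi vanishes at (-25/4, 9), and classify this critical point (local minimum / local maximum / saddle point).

local minimum

∇psi = (12u + 8v + 3, 8u + 6v - 4); substituting (-25/4, 9) gives ∇psi = (0, 0), so (-25/4, 9) is indeed a critical point.
The Hessian of psi is constant: H = [[12, 8], [8, 6]].
det(H) = 12·6 − 8² = 8.
det(H) > 0 and tr(H) = 18 > 0, so H is positive definite and the point is a local minimum.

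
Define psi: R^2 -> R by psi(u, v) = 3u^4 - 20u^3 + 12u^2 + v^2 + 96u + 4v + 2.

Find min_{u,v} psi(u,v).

psi(u,v) separates as P(u) + Q(v) + 2, so its minimum is min P + min Q + 2.
P'(u) = 12(u - 4)(u - 2)(u + 1) vanishes at u ∈ {-1, 2, 4}; Q'(v) = 2v + 4 vanishes at v ∈ {-2}.
Local minima of P (where P''>0): P(-1)=-61, P(4)=64. Local minima of Q: Q(-2)=-4.
So the global minimum of psi is P(-1) + Q(-2) + 2 = -61 − 4 + 2 = -63, attained at (-1, -2).

-63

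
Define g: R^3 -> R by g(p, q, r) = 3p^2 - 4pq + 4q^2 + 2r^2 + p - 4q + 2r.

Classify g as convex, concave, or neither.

convex

g is quadratic, so its Hessian is the constant matrix H = [[6, -4, 0], [-4, 8, 0], [0, 0, 4]].
Leading principal minors: 6, 32, 128.
All positive ⇒ H ≻ 0 ⇒ convex.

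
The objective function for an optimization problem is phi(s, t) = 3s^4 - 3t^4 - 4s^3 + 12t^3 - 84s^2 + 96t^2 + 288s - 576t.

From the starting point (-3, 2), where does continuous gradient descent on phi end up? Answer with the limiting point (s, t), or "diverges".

phi is separable, so gradient descent decouples: s follows -∂phi/∂s, t follows -∂phi/∂t.
∂phi/∂s = 12(s - 3)(s - 2)(s + 4); at s=-3 this is 360, so s decreases.
∂phi/∂t = -12(t - 4)(t - 3)(t + 4); at t=2 this is -144, so t increases.
s converges to its nearest critical value -4 (a local min of the s-part); t converges to 3. The iterate converges to (-4, 3).

(-4, 3)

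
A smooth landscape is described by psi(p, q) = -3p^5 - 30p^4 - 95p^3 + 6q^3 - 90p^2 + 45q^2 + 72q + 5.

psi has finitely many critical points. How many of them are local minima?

psi separates as a function of p plus a function of q, so ∇psi=0 decouples.
∂psi/∂p = -15p(p + 1)(p + 3)(p + 4) = 0 at p ∈ {-4, -3, -1, 0}; ∂psi/∂q = 18(q + 1)(q + 4) = 0 at q ∈ {-4, -1}.
The Hessian is diagonal: diag(psi_pp, psi_qq). Second derivatives: psi_pp(-4)=180, psi_pp(-3)=-90, psi_pp(-1)=90, psi_pp(0)=-180; psi_qq(-4)=-54, psi_qq(-1)=54.
Local minima occur where both diagonal entries positive: (-4, -1), (-1, -1). Count: 2.

2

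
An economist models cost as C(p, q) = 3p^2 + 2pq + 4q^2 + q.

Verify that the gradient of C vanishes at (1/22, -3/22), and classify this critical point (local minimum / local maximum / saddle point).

local minimum

∇C = (6p + 2q, 2p + 8q + 1); substituting (1/22, -3/22) gives ∇C = (0, 0), so (1/22, -3/22) is indeed a critical point.
The Hessian of C is constant: H = [[6, 2], [2, 8]].
det(H) = 6·8 − 2² = 44.
det(H) > 0 and tr(H) = 14 > 0, so H is positive definite and the point is a local minimum.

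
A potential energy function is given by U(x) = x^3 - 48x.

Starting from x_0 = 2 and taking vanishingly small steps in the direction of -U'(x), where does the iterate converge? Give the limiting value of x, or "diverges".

4

U'(x) = 3(x - 4)(x + 4), so U'(2) = -36.
Gradient descent moves in the -U' direction, i.e. x is increasing.
The nearest critical point in that direction is x = 4, where U'' = 24 > 0 (a local minimum). The iterate converges there.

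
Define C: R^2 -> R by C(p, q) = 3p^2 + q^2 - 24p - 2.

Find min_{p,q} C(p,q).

C(p,q) separates as A(p) + B(q) − 2, so its minimum is min A + min B − 2.
A'(p) = 6p - 24 vanishes at p ∈ {4}; B'(q) = 2q vanishes at q ∈ {0}.
Local minima of A (where A''>0): A(4)=-48. Local minima of B: B(0)=0.
So the global minimum of C is A(4) + B(0) − 2 = -48 + 0 − 2 = -50, attained at (4, 0).

-50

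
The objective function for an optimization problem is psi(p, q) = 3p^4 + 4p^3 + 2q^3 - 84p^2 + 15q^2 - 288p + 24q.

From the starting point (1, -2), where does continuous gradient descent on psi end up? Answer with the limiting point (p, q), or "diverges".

(4, -1)

psi is separable, so gradient descent decouples: p follows -∂psi/∂p, q follows -∂psi/∂q.
∂psi/∂p = 12(p - 4)(p + 2)(p + 3); at p=1 this is -432, so p increases.
∂psi/∂q = 6(q + 1)(q + 4); at q=-2 this is -12, so q increases.
p converges to its nearest critical value 4 (a local min of the p-part); q converges to -1. The iterate converges to (4, -1).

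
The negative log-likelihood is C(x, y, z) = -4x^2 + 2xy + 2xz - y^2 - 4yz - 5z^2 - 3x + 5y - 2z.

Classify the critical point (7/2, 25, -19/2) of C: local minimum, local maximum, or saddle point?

The Hessian is constant: H = [[-8, 2, 2], [2, -2, -4], [2, -4, -10]].
Leading principal minors: Δ₁ = -8, Δ₂ = 12, Δ₃ = -16.
The minors alternate sign starting negative (−, +, −), so H is negative definite: a local maximum.

local maximum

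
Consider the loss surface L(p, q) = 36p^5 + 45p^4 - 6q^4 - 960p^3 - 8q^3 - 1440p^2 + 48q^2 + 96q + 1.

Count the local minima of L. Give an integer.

L separates as a function of p plus a function of q, so ∇L=0 decouples.
∂L/∂p = 180p(p - 4)(p + 1)(p + 4) = 0 at p ∈ {-4, -1, 0, 4}; ∂L/∂q = -24(q - 2)(q + 1)(q + 2) = 0 at q ∈ {-2, -1, 2}.
The Hessian is diagonal: diag(L_pp, L_qq). Second derivatives: L_pp(-4)=-17280, L_pp(-1)=2700, L_pp(0)=-2880, L_pp(4)=28800; L_qq(-2)=-96, L_qq(-1)=72, L_qq(2)=-288.
Local minima occur where both diagonal entries positive: (-1, -1), (4, -1). Count: 2.

2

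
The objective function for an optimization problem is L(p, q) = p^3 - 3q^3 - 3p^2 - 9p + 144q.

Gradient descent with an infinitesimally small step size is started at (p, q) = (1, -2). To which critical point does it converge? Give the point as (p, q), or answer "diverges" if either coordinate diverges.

(3, -4)

L is separable, so gradient descent decouples: p follows -∂L/∂p, q follows -∂L/∂q.
∂L/∂p = 3(p - 3)(p + 1); at p=1 this is -12, so p increases.
∂L/∂q = -9(q - 4)(q + 4); at q=-2 this is 108, so q decreases.
p converges to its nearest critical value 3 (a local min of the p-part); q converges to -4. The iterate converges to (3, -4).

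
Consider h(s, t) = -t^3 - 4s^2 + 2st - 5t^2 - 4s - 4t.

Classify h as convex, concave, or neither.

The term -t^3 is cubic, so the Hessian is not constant.
∂²h/∂t² = -6t - 10, which takes both signs as t varies (negative for sufficiently large t). A diagonal entry of the Hessian changing sign means the Hessian is neither positive- nor negative-semidefinite on all of R^2.

neither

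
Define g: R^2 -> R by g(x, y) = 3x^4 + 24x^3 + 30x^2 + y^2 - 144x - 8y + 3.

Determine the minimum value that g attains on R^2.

g(x,y) separates as P(x) + Q(y) + 3, so its minimum is min P + min Q + 3.
P'(x) = 12(x - 1)(x + 3)(x + 4) vanishes at x ∈ {-4, -3, 1}; Q'(y) = 2y - 8 vanishes at y ∈ {4}.
Local minima of P (where P''>0): P(-4)=288, P(1)=-87. Local minima of Q: Q(4)=-16.
So the global minimum of g is P(1) + Q(4) + 3 = -87 − 16 + 3 = -100, attained at (1, 4).

-100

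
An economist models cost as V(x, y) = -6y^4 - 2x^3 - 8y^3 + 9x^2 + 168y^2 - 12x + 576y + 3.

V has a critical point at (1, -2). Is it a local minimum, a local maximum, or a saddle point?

local minimum

The mixed partial ∂²V/∂x∂y is 0, so the Hessian at any point is diag(V_xx, V_yy) = diag(6(-2x + 3), 24(-3y^2 - 2y + 14)).
At (1, -2): H = diag(6, 144).
Both eigenvalues are positive, so H is positive definite: a local minimum.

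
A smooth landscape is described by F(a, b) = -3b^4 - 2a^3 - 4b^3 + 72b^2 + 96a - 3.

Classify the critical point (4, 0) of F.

saddle point

The mixed partial ∂²F/∂a∂b is 0, so the Hessian at any point is diag(F_aa, F_bb) = diag(-12a, 12(-3b^2 - 2b + 12)).
At (4, 0): H = diag(-48, 144).
The eigenvalues have opposite signs, so H is indefinite: a saddle point.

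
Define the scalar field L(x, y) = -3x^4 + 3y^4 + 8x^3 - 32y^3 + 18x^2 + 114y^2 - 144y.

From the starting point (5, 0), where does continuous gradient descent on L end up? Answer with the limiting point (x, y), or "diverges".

L is separable, so gradient descent decouples: x follows -∂L/∂x, y follows -∂L/∂y.
∂L/∂x = -12x(x - 3)(x + 1); at x=5 this is -720, so x increases.
∂L/∂y = 12(y - 4)(y - 3)(y - 1); at y=0 this is -144, so y increases.
The x-coordinate has no critical point in that direction and runs off to infinity.

diverges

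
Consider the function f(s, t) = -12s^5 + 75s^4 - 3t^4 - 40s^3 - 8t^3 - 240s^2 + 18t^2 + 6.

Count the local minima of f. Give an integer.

2

f separates as a function of s plus a function of t, so ∇f=0 decouples.
∂f/∂s = -60s(s - 4)(s - 2)(s + 1) = 0 at s ∈ {-1, 0, 2, 4}; ∂f/∂t = -12t(t - 1)(t + 3) = 0 at t ∈ {-3, 0, 1}.
The Hessian is diagonal: diag(f_ss, f_tt). Second derivatives: f_ss(-1)=900, f_ss(0)=-480, f_ss(2)=720, f_ss(4)=-2400; f_tt(-3)=-144, f_tt(0)=36, f_tt(1)=-48.
Local minima occur where both diagonal entries positive: (-1, 0), (2, 0). Count: 2.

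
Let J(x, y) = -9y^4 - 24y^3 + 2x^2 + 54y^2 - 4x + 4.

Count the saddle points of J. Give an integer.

2

J separates as a function of x plus a function of y, so ∇J=0 decouples.
∂J/∂x = 4(x - 1) = 0 at x ∈ {1}; ∂J/∂y = -36y(y - 1)(y + 3) = 0 at y ∈ {-3, 0, 1}.
The Hessian is diagonal: diag(J_xx, J_yy). Second derivatives: J_xx(1)=4; J_yy(-3)=-432, J_yy(0)=108, J_yy(1)=-144.
Saddle points occur where the two diagonal entries have opposite signs: (1, -3), (1, 1). Count: 2.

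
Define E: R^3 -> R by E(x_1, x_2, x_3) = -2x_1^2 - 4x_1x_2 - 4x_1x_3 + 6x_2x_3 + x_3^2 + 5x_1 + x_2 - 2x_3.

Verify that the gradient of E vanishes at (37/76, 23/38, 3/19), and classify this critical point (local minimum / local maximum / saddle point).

saddle point

∇E = (-4x_1 - 4x_2 - 4x_3 + 5, -4x_1 + 6x_3 + 1, -4x_1 + 6x_2 + 2x_3 - 2); substituting (37/76, 23/38, 3/19) gives ∇E = (0, 0, 0), so (37/76, 23/38, 3/19) is indeed a critical point.
The Hessian is constant: H = [[-4, -4, -4], [-4, 0, 6], [-4, 6, 2]].
Leading principal minors: Δ₁ = -4, Δ₂ = -16, Δ₃ = 304.
The minors fit neither the all-positive nor the alternating-sign pattern, so H is indefinite: a saddle point.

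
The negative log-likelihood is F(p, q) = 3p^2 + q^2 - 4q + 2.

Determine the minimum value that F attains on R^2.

F(p,q) separates as A(p) + B(q) + 2, so its minimum is min A + min B + 2.
A'(p) = 6p vanishes at p ∈ {0}; B'(q) = 2q - 4 vanishes at q ∈ {2}.
Local minima of A (where A''>0): A(0)=0. Local minima of B: B(2)=-4.
So the global minimum of F is A(0) + B(2) + 2 = 0 − 4 + 2 = -2, attained at (0, 2).

-2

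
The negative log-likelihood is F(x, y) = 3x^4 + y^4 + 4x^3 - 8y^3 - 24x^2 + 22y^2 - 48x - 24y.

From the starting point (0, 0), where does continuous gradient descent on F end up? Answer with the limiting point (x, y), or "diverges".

F is separable, so gradient descent decouples: x follows -∂F/∂x, y follows -∂F/∂y.
∂F/∂x = 12(x - 2)(x + 1)(x + 2); at x=0 this is -48, so x increases.
∂F/∂y = 4(y - 3)(y - 2)(y - 1); at y=0 this is -24, so y increases.
x converges to its nearest critical value 2 (a local min of the x-part); y converges to 1. The iterate converges to (2, 1).

(2, 1)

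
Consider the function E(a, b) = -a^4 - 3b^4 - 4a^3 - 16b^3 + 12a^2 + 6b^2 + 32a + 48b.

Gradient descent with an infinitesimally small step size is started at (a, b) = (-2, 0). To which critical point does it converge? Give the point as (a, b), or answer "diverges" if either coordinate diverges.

E is separable, so gradient descent decouples: a follows -∂E/∂a, b follows -∂E/∂b.
∂E/∂a = -4(a - 2)(a + 1)(a + 4); at a=-2 this is -32, so a increases.
∂E/∂b = -12(b - 1)(b + 1)(b + 4); at b=0 this is 48, so b decreases.
a converges to its nearest critical value -1 (a local min of the a-part); b converges to -1. The iterate converges to (-1, -1).

(-1, -1)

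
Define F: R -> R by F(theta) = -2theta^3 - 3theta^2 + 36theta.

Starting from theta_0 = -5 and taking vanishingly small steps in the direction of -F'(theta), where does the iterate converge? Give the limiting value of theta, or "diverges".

F'(theta) = -6(theta - 2)(theta + 3), so F'(-5) = -84.
Gradient descent moves in the -F' direction, i.e. theta is increasing.
The nearest critical point in that direction is theta = -3, where F'' = 30 > 0 (a local minimum). The iterate converges there.

-3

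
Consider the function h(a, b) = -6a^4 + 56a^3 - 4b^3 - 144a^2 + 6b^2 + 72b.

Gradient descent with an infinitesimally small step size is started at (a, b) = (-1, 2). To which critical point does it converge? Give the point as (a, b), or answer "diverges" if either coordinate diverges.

diverges

h is separable, so gradient descent decouples: a follows -∂h/∂a, b follows -∂h/∂b.
∂h/∂a = -24a(a - 4)(a - 3); at a=-1 this is 480, so a decreases.
∂h/∂b = -12(b - 3)(b + 2); at b=2 this is 48, so b decreases.
The a-coordinate has no critical point in that direction and runs off to infinity.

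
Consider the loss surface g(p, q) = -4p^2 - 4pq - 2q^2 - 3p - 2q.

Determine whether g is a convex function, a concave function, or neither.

g is quadratic, so its Hessian is the constant matrix H = [[-8, -4], [-4, -4]].
det(H) = 16, tr(H) = -12.
det(H) > 0 and tr(H) < 0, so H is negative definite everywhere: concave.

concave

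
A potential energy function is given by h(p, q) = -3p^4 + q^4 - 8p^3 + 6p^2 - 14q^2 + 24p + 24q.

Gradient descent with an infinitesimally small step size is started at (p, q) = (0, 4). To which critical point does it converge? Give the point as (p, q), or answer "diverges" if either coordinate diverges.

h is separable, so gradient descent decouples: p follows -∂h/∂p, q follows -∂h/∂q.
∂h/∂p = -12(p - 1)(p + 1)(p + 2); at p=0 this is 24, so p decreases.
∂h/∂q = 4(q - 2)(q - 1)(q + 3); at q=4 this is 168, so q decreases.
p converges to its nearest critical value -1 (a local min of the p-part); q converges to 2. The iterate converges to (-1, 2).

(-1, 2)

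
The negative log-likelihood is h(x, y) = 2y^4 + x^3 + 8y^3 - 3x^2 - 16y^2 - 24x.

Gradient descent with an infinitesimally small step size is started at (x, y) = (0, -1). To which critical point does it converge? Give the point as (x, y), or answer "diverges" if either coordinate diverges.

h is separable, so gradient descent decouples: x follows -∂h/∂x, y follows -∂h/∂y.
∂h/∂x = 3(x - 4)(x + 2); at x=0 this is -24, so x increases.
∂h/∂y = 8y(y - 1)(y + 4); at y=-1 this is 48, so y decreases.
x converges to its nearest critical value 4 (a local min of the x-part); y converges to -4. The iterate converges to (4, -4).

(4, -4)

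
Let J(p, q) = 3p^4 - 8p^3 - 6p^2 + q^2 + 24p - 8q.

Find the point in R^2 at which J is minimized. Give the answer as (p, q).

(-1, 4)

J(p,q) separates as A(p) + B(q), so its minimum is min A + min B.
A'(p) = 12(p - 2)(p - 1)(p + 1) vanishes at p ∈ {-1, 1, 2}; B'(q) = 2q - 8 vanishes at q ∈ {4}.
Local minima of A (where A''>0): A(-1)=-19, A(2)=8. Local minima of B: B(4)=-16.
So the global minimum of J is A(-1) + B(4) = -19 − 16 = -35, attained at (-1, 4).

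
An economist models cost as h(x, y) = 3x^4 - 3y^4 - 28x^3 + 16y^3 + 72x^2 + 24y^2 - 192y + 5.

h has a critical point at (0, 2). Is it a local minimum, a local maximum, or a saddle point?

The mixed partial ∂²h/∂x∂y is 0, so the Hessian at any point is diag(h_xx, h_yy) = diag(12(3x^2 - 14x + 12), 12(-3y^2 + 8y + 4)).
At (0, 2): H = diag(144, 96).
Both eigenvalues are positive, so H is positive definite: a local minimum.

local minimum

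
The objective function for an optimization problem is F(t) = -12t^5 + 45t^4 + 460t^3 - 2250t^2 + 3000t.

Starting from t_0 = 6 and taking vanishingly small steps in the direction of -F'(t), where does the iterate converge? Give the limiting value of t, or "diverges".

F'(t) = -60(t - 5)(t - 2)(t - 1)(t + 5), so F'(6) = -13200.
Gradient descent moves in the -F' direction, i.e. t is increasing.
There is no critical point above t=6, and F' keeps the same sign, so the iterate runs off to +∞.

diverges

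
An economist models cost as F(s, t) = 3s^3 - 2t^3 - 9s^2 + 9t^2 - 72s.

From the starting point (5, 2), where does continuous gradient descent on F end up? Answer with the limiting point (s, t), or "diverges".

F is separable, so gradient descent decouples: s follows -∂F/∂s, t follows -∂F/∂t.
∂F/∂s = 9(s - 4)(s + 2); at s=5 this is 63, so s decreases.
∂F/∂t = -6t(t - 3); at t=2 this is 12, so t decreases.
s converges to its nearest critical value 4 (a local min of the s-part); t converges to 0. The iterate converges to (4, 0).

(4, 0)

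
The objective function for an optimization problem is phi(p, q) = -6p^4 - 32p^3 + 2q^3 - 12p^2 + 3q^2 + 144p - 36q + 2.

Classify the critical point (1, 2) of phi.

The mixed partial ∂²phi/∂p∂q is 0, so the Hessian at any point is diag(phi_pp, phi_qq) = diag(-24(3p^2 + 8p + 1), 6(2q + 1)).
At (1, 2): H = diag(-288, 30).
The eigenvalues have opposite signs, so H is indefinite: a saddle point.

saddle point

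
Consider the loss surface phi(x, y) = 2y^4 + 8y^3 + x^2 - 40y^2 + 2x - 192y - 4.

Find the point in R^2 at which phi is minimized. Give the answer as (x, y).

(-1, 3)

phi(x,y) separates as P(x) + Q(y) − 4, so its minimum is min P + min Q − 4.
P'(x) = 2x + 2 vanishes at x ∈ {-1}; Q'(y) = 8(y - 3)(y + 2)(y + 4) vanishes at y ∈ {-4, -2, 3}.
Local minima of P (where P''>0): P(-1)=-1. Local minima of Q: Q(-4)=128, Q(3)=-558.
So the global minimum of phi is P(-1) + Q(3) − 4 = -1 − 558 − 4 = -563, attained at (-1, 3).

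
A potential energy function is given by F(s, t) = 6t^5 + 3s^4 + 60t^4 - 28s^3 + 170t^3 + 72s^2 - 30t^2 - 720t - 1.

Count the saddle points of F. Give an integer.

F separates as a function of s plus a function of t, so ∇F=0 decouples.
∂F/∂s = 12s(s - 4)(s - 3) = 0 at s ∈ {0, 3, 4}; ∂F/∂t = 30(t - 1)(t + 2)(t + 3)(t + 4) = 0 at t ∈ {-4, -3, -2, 1}.
The Hessian is diagonal: diag(F_ss, F_tt). Second derivatives: F_ss(0)=144, F_ss(3)=-36, F_ss(4)=48; F_tt(-4)=-300, F_tt(-3)=120, F_tt(-2)=-180, F_tt(1)=1800.
Saddle points occur where the two diagonal entries have opposite signs: (0, -4), (0, -2), (3, -3), (3, 1), (4, -4), (4, -2). Count: 6.

6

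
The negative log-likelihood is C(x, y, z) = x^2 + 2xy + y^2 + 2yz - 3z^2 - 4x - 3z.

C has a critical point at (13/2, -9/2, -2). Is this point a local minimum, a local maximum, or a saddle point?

saddle point

The Hessian is constant: H = [[2, 2, 0], [2, 2, 2], [0, 2, -6]].
Leading principal minors: Δ₁ = 2, Δ₂ = 0, Δ₃ = -8.
The minors fit neither the all-positive nor the alternating-sign pattern, so H is indefinite: a saddle point.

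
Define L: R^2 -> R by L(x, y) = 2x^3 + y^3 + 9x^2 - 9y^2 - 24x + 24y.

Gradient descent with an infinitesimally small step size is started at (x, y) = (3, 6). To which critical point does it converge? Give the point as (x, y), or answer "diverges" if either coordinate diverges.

(1, 4)

L is separable, so gradient descent decouples: x follows -∂L/∂x, y follows -∂L/∂y.
∂L/∂x = 6(x - 1)(x + 4); at x=3 this is 84, so x decreases.
∂L/∂y = 3(y - 4)(y - 2); at y=6 this is 24, so y decreases.
x converges to its nearest critical value 1 (a local min of the x-part); y converges to 4. The iterate converges to (1, 4).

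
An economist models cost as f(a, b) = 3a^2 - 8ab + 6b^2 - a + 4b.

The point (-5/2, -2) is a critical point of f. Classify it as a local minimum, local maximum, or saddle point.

local minimum

The Hessian of f is constant: H = [[6, -8], [-8, 12]].
det(H) = 6·12 − (-8)² = 8.
det(H) > 0 and tr(H) = 18 > 0, so H is positive definite and the point is a local minimum.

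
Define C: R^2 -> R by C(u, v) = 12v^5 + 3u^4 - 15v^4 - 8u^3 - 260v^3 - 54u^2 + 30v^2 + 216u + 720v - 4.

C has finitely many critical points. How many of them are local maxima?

2

C separates as a function of u plus a function of v, so ∇C=0 decouples.
∂C/∂u = 12(u - 3)(u - 2)(u + 3) = 0 at u ∈ {-3, 2, 3}; ∂C/∂v = 60(v - 4)(v - 1)(v + 1)(v + 3) = 0 at v ∈ {-3, -1, 1, 4}.
The Hessian is diagonal: diag(C_uu, C_vv). Second derivatives: C_uu(-3)=360, C_uu(2)=-60, C_uu(3)=72; C_vv(-3)=-3360, C_vv(-1)=1200, C_vv(1)=-1440, C_vv(4)=6300.
Local maxima occur where both diagonal entries negative: (2, -3), (2, 1). Count: 2.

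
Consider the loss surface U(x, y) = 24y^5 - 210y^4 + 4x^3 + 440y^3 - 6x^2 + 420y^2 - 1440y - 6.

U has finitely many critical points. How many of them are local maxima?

2

U separates as a function of x plus a function of y, so ∇U=0 decouples.
∂U/∂x = 12x(x - 1) = 0 at x ∈ {0, 1}; ∂U/∂y = 120(y - 4)(y - 3)(y - 1)(y + 1) = 0 at y ∈ {-1, 1, 3, 4}.
The Hessian is diagonal: diag(U_xx, U_yy). Second derivatives: U_xx(0)=-12, U_xx(1)=12; U_yy(-1)=-4800, U_yy(1)=1440, U_yy(3)=-960, U_yy(4)=1800.
Local maxima occur where both diagonal entries negative: (0, -1), (0, 3). Count: 2.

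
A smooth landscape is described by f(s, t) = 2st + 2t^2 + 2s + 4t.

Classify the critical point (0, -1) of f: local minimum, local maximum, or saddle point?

The Hessian of f is constant: H = [[0, 2], [2, 4]].
det(H) = 0·4 − 2² = -4.
Since det(H) < 0, H is indefinite and the critical point is a saddle point.

saddle point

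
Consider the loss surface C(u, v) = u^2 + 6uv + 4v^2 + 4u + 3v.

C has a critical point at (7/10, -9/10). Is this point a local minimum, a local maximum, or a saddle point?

saddle point

The Hessian of C is constant: H = [[2, 6], [6, 8]].
det(H) = 2·8 − 6² = -20.
Since det(H) < 0, H is indefinite and the critical point is a saddle point.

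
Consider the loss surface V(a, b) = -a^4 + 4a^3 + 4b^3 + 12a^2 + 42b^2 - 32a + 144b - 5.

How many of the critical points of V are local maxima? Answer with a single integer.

2

V separates as a function of a plus a function of b, so ∇V=0 decouples.
∂V/∂a = -4(a - 4)(a - 1)(a + 2) = 0 at a ∈ {-2, 1, 4}; ∂V/∂b = 12(b + 3)(b + 4) = 0 at b ∈ {-4, -3}.
The Hessian is diagonal: diag(V_aa, V_bb). Second derivatives: V_aa(-2)=-72, V_aa(1)=36, V_aa(4)=-72; V_bb(-4)=-12, V_bb(-3)=12.
Local maxima occur where both diagonal entries negative: (-2, -4), (4, -4). Count: 2.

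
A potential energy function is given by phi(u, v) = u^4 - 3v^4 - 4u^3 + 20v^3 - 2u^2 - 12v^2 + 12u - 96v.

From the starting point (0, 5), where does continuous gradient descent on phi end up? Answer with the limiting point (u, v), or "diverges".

diverges

phi is separable, so gradient descent decouples: u follows -∂phi/∂u, v follows -∂phi/∂v.
∂phi/∂u = 4(u - 3)(u - 1)(u + 1); at u=0 this is 12, so u decreases.
∂phi/∂v = -12(v - 4)(v - 2)(v + 1); at v=5 this is -216, so v increases.
The v-coordinate has no critical point in that direction and runs off to infinity.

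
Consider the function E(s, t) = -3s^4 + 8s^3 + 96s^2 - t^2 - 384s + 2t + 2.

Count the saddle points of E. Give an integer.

E separates as a function of s plus a function of t, so ∇E=0 decouples.
∂E/∂s = -12(s - 4)(s - 2)(s + 4) = 0 at s ∈ {-4, 2, 4}; ∂E/∂t = -2(t - 1) = 0 at t ∈ {1}.
The Hessian is diagonal: diag(E_ss, E_tt). Second derivatives: E_ss(-4)=-576, E_ss(2)=144, E_ss(4)=-192; E_tt(1)=-2.
Saddle points occur where the two diagonal entries have opposite signs: (2, 1). Count: 1.

1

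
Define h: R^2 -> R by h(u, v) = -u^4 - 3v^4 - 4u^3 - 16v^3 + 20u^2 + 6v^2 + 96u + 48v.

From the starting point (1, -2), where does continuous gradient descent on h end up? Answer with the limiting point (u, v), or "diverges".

h is separable, so gradient descent decouples: u follows -∂h/∂u, v follows -∂h/∂v.
∂h/∂u = -4(u - 3)(u + 2)(u + 4); at u=1 this is 120, so u decreases.
∂h/∂v = -12(v - 1)(v + 1)(v + 4); at v=-2 this is -72, so v increases.
u converges to its nearest critical value -2 (a local min of the u-part); v converges to -1. The iterate converges to (-2, -1).

(-2, -1)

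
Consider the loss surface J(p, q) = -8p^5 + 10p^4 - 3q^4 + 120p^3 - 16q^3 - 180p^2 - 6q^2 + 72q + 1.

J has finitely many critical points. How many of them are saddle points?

6

J separates as a function of p plus a function of q, so ∇J=0 decouples.
∂J/∂p = -40p(p - 3)(p - 1)(p + 3) = 0 at p ∈ {-3, 0, 1, 3}; ∂J/∂q = -12(q - 1)(q + 2)(q + 3) = 0 at q ∈ {-3, -2, 1}.
The Hessian is diagonal: diag(J_pp, J_qq). Second derivatives: J_pp(-3)=2880, J_pp(0)=-360, J_pp(1)=320, J_pp(3)=-1440; J_qq(-3)=-48, J_qq(-2)=36, J_qq(1)=-144.
Saddle points occur where the two diagonal entries have opposite signs: (-3, -3), (-3, 1), (0, -2), (1, -3), (1, 1), (3, -2). Count: 6.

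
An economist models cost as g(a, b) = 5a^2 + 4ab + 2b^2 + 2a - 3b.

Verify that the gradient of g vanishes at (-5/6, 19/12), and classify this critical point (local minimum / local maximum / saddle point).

local minimum

∇g = (10a + 4b + 2, 4a + 4b - 3); substituting (-5/6, 19/12) gives ∇g = (0, 0), so (-5/6, 19/12) is indeed a critical point.
The Hessian of g is constant: H = [[10, 4], [4, 4]].
det(H) = 10·4 − 4² = 24.
det(H) > 0 and tr(H) = 14 > 0, so H is positive definite and the point is a local minimum.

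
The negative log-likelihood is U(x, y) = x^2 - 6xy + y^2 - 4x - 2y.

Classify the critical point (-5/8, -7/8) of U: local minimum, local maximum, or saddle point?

saddle point

The Hessian of U is constant: H = [[2, -6], [-6, 2]].
det(H) = 2·2 − (-6)² = -32.
Since det(H) < 0, H is indefinite and the critical point is a saddle point.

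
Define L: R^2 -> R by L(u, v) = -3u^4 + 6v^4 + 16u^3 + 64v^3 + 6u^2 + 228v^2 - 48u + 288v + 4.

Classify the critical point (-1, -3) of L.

local maximum

The mixed partial ∂²L/∂u∂v is 0, so the Hessian at any point is diag(L_uu, L_vv) = diag(12(-3u^2 + 8u + 1), 24(3v^2 + 16v + 19)).
At (-1, -3): H = diag(-120, -48).
Both eigenvalues are negative, so H is negative definite: a local maximum.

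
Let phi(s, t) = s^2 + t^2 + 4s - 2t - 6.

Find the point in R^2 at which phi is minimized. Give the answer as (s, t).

(-2, 1)

phi(s,t) separates as P(s) + Q(t) − 6, so its minimum is min P + min Q − 6.
P'(s) = 2s + 4 vanishes at s ∈ {-2}; Q'(t) = 2(t - 1) vanishes at t ∈ {1}.
Local minima of P (where P''>0): P(-2)=-4. Local minima of Q: Q(1)=-1.
So the global minimum of phi is P(-2) + Q(1) − 6 = -4 − 1 − 6 = -11, attained at (-2, 1).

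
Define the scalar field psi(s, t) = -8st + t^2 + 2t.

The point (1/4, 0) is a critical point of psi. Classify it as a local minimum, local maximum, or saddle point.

saddle point

The Hessian of psi is constant: H = [[0, -8], [-8, 2]].
det(H) = 0·2 − (-8)² = -64.
Since det(H) < 0, H is indefinite and the critical point is a saddle point.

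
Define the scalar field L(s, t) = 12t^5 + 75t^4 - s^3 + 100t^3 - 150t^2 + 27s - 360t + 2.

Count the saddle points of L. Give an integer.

L separates as a function of s plus a function of t, so ∇L=0 decouples.
∂L/∂s = -3(s - 3)(s + 3) = 0 at s ∈ {-3, 3}; ∂L/∂t = 60(t - 1)(t + 1)(t + 2)(t + 3) = 0 at t ∈ {-3, -2, -1, 1}.
The Hessian is diagonal: diag(L_ss, L_tt). Second derivatives: L_ss(-3)=18, L_ss(3)=-18; L_tt(-3)=-480, L_tt(-2)=180, L_tt(-1)=-240, L_tt(1)=1440.
Saddle points occur where the two diagonal entries have opposite signs: (-3, -3), (-3, -1), (3, -2), (3, 1). Count: 4.

4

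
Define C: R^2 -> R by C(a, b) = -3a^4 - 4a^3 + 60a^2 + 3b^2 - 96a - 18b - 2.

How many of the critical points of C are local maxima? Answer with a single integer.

C separates as a function of a plus a function of b, so ∇C=0 decouples.
∂C/∂a = -12(a - 2)(a - 1)(a + 4) = 0 at a ∈ {-4, 1, 2}; ∂C/∂b = 6(b - 3) = 0 at b ∈ {3}.
The Hessian is diagonal: diag(C_aa, C_bb). Second derivatives: C_aa(-4)=-360, C_aa(1)=60, C_aa(2)=-72; C_bb(3)=6.
Local maxima occur where both diagonal entries negative: none. Count: 0.

0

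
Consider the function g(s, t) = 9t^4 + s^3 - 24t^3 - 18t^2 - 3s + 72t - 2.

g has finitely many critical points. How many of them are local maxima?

1

g separates as a function of s plus a function of t, so ∇g=0 decouples.
∂g/∂s = 3(s - 1)(s + 1) = 0 at s ∈ {-1, 1}; ∂g/∂t = 36(t - 2)(t - 1)(t + 1) = 0 at t ∈ {-1, 1, 2}.
The Hessian is diagonal: diag(g_ss, g_tt). Second derivatives: g_ss(-1)=-6, g_ss(1)=6; g_tt(-1)=216, g_tt(1)=-72, g_tt(2)=108.
Local maxima occur where both diagonal entries negative: (-1, 1). Count: 1.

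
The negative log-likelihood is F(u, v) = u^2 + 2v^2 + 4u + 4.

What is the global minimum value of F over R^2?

F(u,v) separates as P(u) + Q(v) + 4, so its minimum is min P + min Q + 4.
P'(u) = 2u + 4 vanishes at u ∈ {-2}; Q'(v) = 4v vanishes at v ∈ {0}.
Local minima of P (where P''>0): P(-2)=-4. Local minima of Q: Q(0)=0.
So the global minimum of F is P(-2) + Q(0) + 4 = -4 + 0 + 4 = 0, attained at (-2, 0).

0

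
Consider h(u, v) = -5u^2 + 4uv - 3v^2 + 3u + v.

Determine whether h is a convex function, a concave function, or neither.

concave

h is quadratic, so its Hessian is the constant matrix H = [[-10, 4], [4, -6]].
det(H) = 44, tr(H) = -16.
det(H) > 0 and tr(H) < 0, so H is negative definite everywhere: concave.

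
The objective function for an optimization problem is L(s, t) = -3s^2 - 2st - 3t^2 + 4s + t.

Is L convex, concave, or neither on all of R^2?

L is quadratic, so its Hessian is the constant matrix H = [[-6, -2], [-2, -6]].
det(H) = 32, tr(H) = -12.
det(H) > 0 and tr(H) < 0, so H is negative definite everywhere: concave.

concave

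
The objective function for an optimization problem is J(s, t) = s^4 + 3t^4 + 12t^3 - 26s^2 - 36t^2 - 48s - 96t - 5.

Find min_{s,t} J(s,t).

-549

J(s,t) separates as P(s) + Q(t) − 5, so its minimum is min P + min Q − 5.
P'(s) = 4(s - 4)(s + 1)(s + 3) vanishes at s ∈ {-3, -1, 4}; Q'(t) = 12(t - 2)(t + 1)(t + 4) vanishes at t ∈ {-4, -1, 2}.
Local minima of P (where P''>0): P(-3)=-9, P(4)=-352. Local minima of Q: Q(-4)=-192, Q(2)=-192.
So the global minimum of J is P(4) + Q(-4) − 5 = -352 − 192 − 5 = -549, attained at (4, -4).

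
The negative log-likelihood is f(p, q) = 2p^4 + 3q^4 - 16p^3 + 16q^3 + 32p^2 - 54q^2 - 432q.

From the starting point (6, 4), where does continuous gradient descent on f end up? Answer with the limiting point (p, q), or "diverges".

f is separable, so gradient descent decouples: p follows -∂f/∂p, q follows -∂f/∂q.
∂f/∂p = 8p(p - 4)(p - 2); at p=6 this is 384, so p decreases.
∂f/∂q = 12(q - 3)(q + 3)(q + 4); at q=4 this is 672, so q decreases.
p converges to its nearest critical value 4 (a local min of the p-part); q converges to 3. The iterate converges to (4, 3).

(4, 3)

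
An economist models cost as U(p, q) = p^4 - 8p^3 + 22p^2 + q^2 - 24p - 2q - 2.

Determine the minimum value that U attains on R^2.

-12

U(p,q) separates as A(p) + B(q) − 2, so its minimum is min A + min B − 2.
A'(p) = 4(p - 3)(p - 2)(p - 1) vanishes at p ∈ {1, 2, 3}; B'(q) = 2q - 2 vanishes at q ∈ {1}.
Local minima of A (where A''>0): A(1)=-9, A(3)=-9. Local minima of B: B(1)=-1.
So the global minimum of U is A(1) + B(1) − 2 = -9 − 1 − 2 = -12, attained at (1, 1).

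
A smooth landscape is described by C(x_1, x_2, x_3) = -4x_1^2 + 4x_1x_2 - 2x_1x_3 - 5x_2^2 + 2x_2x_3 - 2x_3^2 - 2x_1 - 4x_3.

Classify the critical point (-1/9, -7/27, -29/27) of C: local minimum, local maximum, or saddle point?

The Hessian is constant: H = [[-8, 4, -2], [4, -10, 2], [-2, 2, -4]].
Leading principal minors: Δ₁ = -8, Δ₂ = 64, Δ₃ = -216.
The minors alternate sign starting negative (−, +, −), so H is negative definite: a local maximum.

local maximum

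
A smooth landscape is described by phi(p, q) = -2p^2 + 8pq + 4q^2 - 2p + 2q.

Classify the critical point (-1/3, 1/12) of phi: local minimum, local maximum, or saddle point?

The Hessian of phi is constant: H = [[-4, 8], [8, 8]].
det(H) = (-4)·8 − 8² = -96.
Since det(H) < 0, H is indefinite and the critical point is a saddle point.

saddle point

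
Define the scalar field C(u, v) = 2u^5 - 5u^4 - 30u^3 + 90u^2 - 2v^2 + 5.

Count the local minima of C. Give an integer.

0

C separates as a function of u plus a function of v, so ∇C=0 decouples.
∂C/∂u = 10u(u - 3)(u - 2)(u + 3) = 0 at u ∈ {-3, 0, 2, 3}; ∂C/∂v = -4v = 0 at v ∈ {0}.
The Hessian is diagonal: diag(C_uu, C_vv). Second derivatives: C_uu(-3)=-900, C_uu(0)=180, C_uu(2)=-100, C_uu(3)=180; C_vv(0)=-4.
Local minima occur where both diagonal entries positive: none. Count: 0.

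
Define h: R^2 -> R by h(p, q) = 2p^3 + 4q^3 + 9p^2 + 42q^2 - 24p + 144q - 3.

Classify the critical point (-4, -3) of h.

saddle point

The mixed partial ∂²h/∂p∂q is 0, so the Hessian at any point is diag(h_pp, h_qq) = diag(6(2p + 3), 12(2q + 7)).
At (-4, -3): H = diag(-30, 12).
The eigenvalues have opposite signs, so H is indefinite: a saddle point.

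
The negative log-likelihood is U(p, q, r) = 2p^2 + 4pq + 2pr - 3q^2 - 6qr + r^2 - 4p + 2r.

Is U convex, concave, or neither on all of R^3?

neither

U is quadratic, so its Hessian is the constant matrix H = [[4, 4, 2], [4, -6, -6], [2, -6, 2]].
Leading principal minors: 4, -40, -296.
Neither pattern holds ⇒ H is indefinite ⇒ neither convex nor concave.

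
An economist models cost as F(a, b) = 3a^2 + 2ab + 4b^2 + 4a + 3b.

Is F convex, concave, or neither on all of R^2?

convex

F is quadratic, so its Hessian is the constant matrix H = [[6, 2], [2, 8]].
det(H) = 44, tr(H) = 14.
det(H) > 0 and tr(H) > 0, so H is positive definite everywhere: convex.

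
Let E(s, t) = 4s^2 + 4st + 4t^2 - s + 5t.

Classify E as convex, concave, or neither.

convex

E is quadratic, so its Hessian is the constant matrix H = [[8, 4], [4, 8]].
det(H) = 48, tr(H) = 16.
det(H) > 0 and tr(H) > 0, so H is positive definite everywhere: convex.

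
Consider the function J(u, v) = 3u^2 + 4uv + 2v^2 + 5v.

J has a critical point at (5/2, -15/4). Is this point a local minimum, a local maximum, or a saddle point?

The Hessian of J is constant: H = [[6, 4], [4, 4]].
det(H) = 6·4 − 4² = 8.
det(H) > 0 and tr(H) = 10 > 0, so H is positive definite and the point is a local minimum.

local minimum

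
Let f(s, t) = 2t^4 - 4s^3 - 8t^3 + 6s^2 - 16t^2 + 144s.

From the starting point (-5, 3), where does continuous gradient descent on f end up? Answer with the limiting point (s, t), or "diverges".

(-3, 4)

f is separable, so gradient descent decouples: s follows -∂f/∂s, t follows -∂f/∂t.
∂f/∂s = -12(s - 4)(s + 3); at s=-5 this is -216, so s increases.
∂f/∂t = 8t(t - 4)(t + 1); at t=3 this is -96, so t increases.
s converges to its nearest critical value -3 (a local min of the s-part); t converges to 4. The iterate converges to (-3, 4).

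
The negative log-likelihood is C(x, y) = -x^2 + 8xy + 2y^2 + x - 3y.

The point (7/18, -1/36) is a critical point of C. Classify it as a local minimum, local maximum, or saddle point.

saddle point

The Hessian of C is constant: H = [[-2, 8], [8, 4]].
det(H) = (-2)·4 − 8² = -72.
Since det(H) < 0, H is indefinite and the critical point is a saddle point.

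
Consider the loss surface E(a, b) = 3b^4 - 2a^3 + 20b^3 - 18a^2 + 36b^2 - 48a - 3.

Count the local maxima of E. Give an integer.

E separates as a function of a plus a function of b, so ∇E=0 decouples.
∂E/∂a = -6(a + 2)(a + 4) = 0 at a ∈ {-4, -2}; ∂E/∂b = 12b(b + 2)(b + 3) = 0 at b ∈ {-3, -2, 0}.
The Hessian is diagonal: diag(E_aa, E_bb). Second derivatives: E_aa(-4)=12, E_aa(-2)=-12; E_bb(-3)=36, E_bb(-2)=-24, E_bb(0)=72.
Local maxima occur where both diagonal entries negative: (-2, -2). Count: 1.

1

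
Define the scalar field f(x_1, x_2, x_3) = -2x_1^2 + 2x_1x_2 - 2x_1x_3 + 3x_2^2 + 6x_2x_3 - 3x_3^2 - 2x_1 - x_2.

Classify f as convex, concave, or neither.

f is quadratic, so its Hessian is the constant matrix H = [[-4, 2, -2], [2, 6, 6], [-2, 6, -6]].
Leading principal minors: -4, -28, 240.
Neither pattern holds ⇒ H is indefinite ⇒ neither convex nor concave.

neither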